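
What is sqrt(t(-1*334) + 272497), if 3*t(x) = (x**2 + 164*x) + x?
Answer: sqrt(2621811)/3 ≈ 539.73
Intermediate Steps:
t(x) = 55*x + x**2/3 (t(x) = ((x**2 + 164*x) + x)/3 = (x**2 + 165*x)/3 = 55*x + x**2/3)
sqrt(t(-1*334) + 272497) = sqrt((-1*334)*(165 - 1*334)/3 + 272497) = sqrt((1/3)*(-334)*(165 - 334) + 272497) = sqrt((1/3)*(-334)*(-169) + 272497) = sqrt(56446/3 + 272497) = sqrt(873937/3) = sqrt(2621811)/3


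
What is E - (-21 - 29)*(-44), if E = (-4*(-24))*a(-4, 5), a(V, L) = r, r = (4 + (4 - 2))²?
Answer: 1256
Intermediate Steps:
r = 36 (r = (4 + 2)² = 6² = 36)
a(V, L) = 36
E = 3456 (E = -4*(-24)*36 = 96*36 = 3456)
E - (-21 - 29)*(-44) = 3456 - (-21 - 29)*(-44) = 3456 - (-50)*(-44) = 3456 - 1*2200 = 3456 - 2200 = 1256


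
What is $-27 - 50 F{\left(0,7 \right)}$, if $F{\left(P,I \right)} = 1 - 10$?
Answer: $423$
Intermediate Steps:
$F{\left(P,I \right)} = -9$ ($F{\left(P,I \right)} = 1 - 10 = -9$)
$-27 - 50 F{\left(0,7 \right)} = -27 - -450 = -27 + 450 = 423$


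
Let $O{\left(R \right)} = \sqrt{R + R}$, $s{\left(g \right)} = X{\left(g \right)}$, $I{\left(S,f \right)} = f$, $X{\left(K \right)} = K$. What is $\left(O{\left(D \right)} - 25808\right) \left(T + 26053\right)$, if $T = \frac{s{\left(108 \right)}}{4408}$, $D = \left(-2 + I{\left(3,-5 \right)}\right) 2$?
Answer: $- \frac{370479427432}{551} + \frac{28710433 i \sqrt{7}}{551} \approx -6.7238 \cdot 10^{8} + 1.3786 \cdot 10^{5} i$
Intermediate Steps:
$D = -14$ ($D = \left(-2 - 5\right) 2 = \left(-7\right) 2 = -14$)
$s{\left(g \right)} = g$
$O{\left(R \right)} = \sqrt{2} \sqrt{R}$ ($O{\left(R \right)} = \sqrt{2 R} = \sqrt{2} \sqrt{R}$)
$T = \frac{27}{1102}$ ($T = \frac{108}{4408} = 108 \cdot \frac{1}{4408} = \frac{27}{1102} \approx 0.024501$)
$\left(O{\left(D \right)} - 25808\right) \left(T + 26053\right) = \left(\sqrt{2} \sqrt{-14} - 25808\right) \left(\frac{27}{1102} + 26053\right) = \left(\sqrt{2} i \sqrt{14} - 25808\right) \frac{28710433}{1102} = \left(2 i \sqrt{7} - 25808\right) \frac{28710433}{1102} = \left(-25808 + 2 i \sqrt{7}\right) \frac{28710433}{1102} = - \frac{370479427432}{551} + \frac{28710433 i \sqrt{7}}{551}$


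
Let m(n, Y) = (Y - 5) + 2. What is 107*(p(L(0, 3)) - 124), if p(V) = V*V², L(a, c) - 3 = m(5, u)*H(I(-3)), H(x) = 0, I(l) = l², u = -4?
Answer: -10379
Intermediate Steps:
m(n, Y) = -3 + Y (m(n, Y) = (-5 + Y) + 2 = -3 + Y)
L(a, c) = 3 (L(a, c) = 3 + (-3 - 4)*0 = 3 - 7*0 = 3 + 0 = 3)
p(V) = V³
107*(p(L(0, 3)) - 124) = 107*(3³ - 124) = 107*(27 - 124) = 107*(-97) = -10379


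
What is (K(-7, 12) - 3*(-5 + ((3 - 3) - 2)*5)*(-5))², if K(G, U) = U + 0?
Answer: 45369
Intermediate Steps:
K(G, U) = U
(K(-7, 12) - 3*(-5 + ((3 - 3) - 2)*5)*(-5))² = (12 - 3*(-5 + ((3 - 3) - 2)*5)*(-5))² = (12 - 3*(-5 + (0 - 2)*5)*(-5))² = (12 - 3*(-5 - 2*5)*(-5))² = (12 - 3*(-5 - 10)*(-5))² = (12 - 3*(-15)*(-5))² = (12 + 45*(-5))² = (12 - 225)² = (-213)² = 45369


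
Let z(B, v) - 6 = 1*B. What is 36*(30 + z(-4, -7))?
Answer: 1152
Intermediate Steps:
z(B, v) = 6 + B (z(B, v) = 6 + 1*B = 6 + B)
36*(30 + z(-4, -7)) = 36*(30 + (6 - 4)) = 36*(30 + 2) = 36*32 = 1152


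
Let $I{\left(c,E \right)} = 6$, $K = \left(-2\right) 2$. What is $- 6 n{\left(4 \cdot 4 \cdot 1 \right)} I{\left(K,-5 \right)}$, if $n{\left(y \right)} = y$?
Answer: $-576$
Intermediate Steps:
$K = -4$
$- 6 n{\left(4 \cdot 4 \cdot 1 \right)} I{\left(K,-5 \right)} = - 6 \cdot 4 \cdot 4 \cdot 1 \cdot 6 = - 6 \cdot 16 \cdot 1 \cdot 6 = \left(-6\right) 16 \cdot 6 = \left(-96\right) 6 = -576$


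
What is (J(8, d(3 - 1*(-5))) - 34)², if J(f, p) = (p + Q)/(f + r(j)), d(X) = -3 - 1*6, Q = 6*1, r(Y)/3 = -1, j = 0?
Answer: 29929/25 ≈ 1197.2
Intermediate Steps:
r(Y) = -3 (r(Y) = 3*(-1) = -3)
Q = 6
d(X) = -9 (d(X) = -3 - 6 = -9)
J(f, p) = (6 + p)/(-3 + f) (J(f, p) = (p + 6)/(f - 3) = (6 + p)/(-3 + f))
(J(8, d(3 - 1*(-5))) - 34)² = ((6 - 9)/(-3 + 8) - 34)² = (-3/5 - 34)² = ((⅕)*(-3) - 34)² = (-⅗ - 34)² = (-173/5)² = 29929/25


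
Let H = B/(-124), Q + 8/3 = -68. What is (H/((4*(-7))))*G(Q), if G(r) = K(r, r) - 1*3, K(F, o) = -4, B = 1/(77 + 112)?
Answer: -1/93744 ≈ -1.0667e-5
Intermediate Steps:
B = 1/189 ≈ 0.0052910
Q = -212/3 (Q = -8/3 - 68 = -212/3 ≈ -70.667)
H = -1/23436 (H = (1/189)/(-124) = (1/189)*(-1/124) = -1/23436 ≈ -4.2669e-5)
G(r) = -7 (G(r) = -4 - 1*3 = -4 - 3 = -7)
(H/((4*(-7))))*G(Q) = -1/(23436*(4*(-7)))*(-7) = -1/23436/(-28)*(-7) = -1/23436*(-1/28)*(-7) = (1/656208)*(-7) = -1/93744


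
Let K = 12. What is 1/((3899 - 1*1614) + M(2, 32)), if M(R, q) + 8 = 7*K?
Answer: 1/2361 ≈ 0.00042355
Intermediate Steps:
M(R, q) = 76 (M(R, q) = -8 + 7*12 = -8 + 84 = 76)
1/((3899 - 1*1614) + M(2, 32)) = 1/((3899 - 1*1614) + 76) = 1/((3899 - 1614) + 76) = 1/(2285 + 76) = 1/2361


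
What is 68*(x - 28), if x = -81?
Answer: -7412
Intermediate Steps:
68*(x - 28) = 68*(-81 - 28) = 68*(-109) = -7412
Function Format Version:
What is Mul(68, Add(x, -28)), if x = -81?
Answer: -7412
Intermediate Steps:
Mul(68, Add(x, -28)) = Mul(68, Add(-81, -28)) = Mul(68, -109) = -7412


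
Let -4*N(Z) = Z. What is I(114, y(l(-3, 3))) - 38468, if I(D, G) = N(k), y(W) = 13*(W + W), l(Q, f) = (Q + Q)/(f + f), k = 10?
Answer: -76941/2 ≈ -38471.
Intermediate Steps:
l(Q, f) = Q/f (l(Q, f) = (2*Q)/((2*f)) = (2*Q)*(1/(2*f)) = Q/f)
y(W) = 26*W (y(W) = 13*(2*W) = 26*W)
N(Z) = -Z/4
I(D, G) = -5/2 (I(D, G) = -¼*10 = -5/2)
I(114, y(l(-3, 3))) - 38468 = -5/2 - 38468 = -76941/2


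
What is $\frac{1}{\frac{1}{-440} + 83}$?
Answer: $\frac{440}{36519} \approx 0.012049$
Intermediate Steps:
$\frac{1}{\frac{1}{-440} + 83} = \frac{1}{- \frac{1}{440} + 83} = \frac{1}{\frac{36519}{440}} = \frac{440}{36519}$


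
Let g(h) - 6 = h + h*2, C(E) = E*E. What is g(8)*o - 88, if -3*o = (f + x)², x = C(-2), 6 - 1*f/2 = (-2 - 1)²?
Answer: -128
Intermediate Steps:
C(E) = E²
f = -6 (f = 12 - 2*(-2 - 1)² = 12 - 2*(-3)² = 12 - 2*9 = 12 - 18 = -6)
x = 4 (x = (-2)² = 4)
g(h) = 6 + 3*h (g(h) = 6 + (h + h*2) = 6 + (h + 2*h) = 6 + 3*h)
o = -4/3 (o = -(-6 + 4)²/3 = -⅓*(-2)² = -⅓*4 = -4/3 ≈ -1.3333)
g(8)*o - 88 = (6 + 3*8)*(-4/3) - 88 = (6 + 24)*(-4/3) - 88 = 30*(-4/3) - 88 = -40 - 88 = -128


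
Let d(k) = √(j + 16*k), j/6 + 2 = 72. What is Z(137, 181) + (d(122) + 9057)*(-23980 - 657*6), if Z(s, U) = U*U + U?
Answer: -252856612 - 55844*√593 ≈ -2.5422e+8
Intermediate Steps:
j = 420 (j = -12 + 6*72 = -12 + 432 = 420)
d(k) = √(420 + 16*k)
Z(s, U) = U + U² (Z(s, U) = U² + U = U + U²)
Z(137, 181) + (d(122) + 9057)*(-23980 - 657*6) = 181*(1 + 181) + (2*√(105 + 4*122) + 9057)*(-23980 - 657*6) = 181*182 + (2*√(105 + 488) + 9057)*(-23980 - 3942) = 32942 + (2*√593 + 9057)*(-27922) = 32942 + (9057 + 2*√593)*(-27922) = 32942 + (-252889554 - 55844*√593) = -252856612 - 55844*√593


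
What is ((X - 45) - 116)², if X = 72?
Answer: 7921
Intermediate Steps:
((X - 45) - 116)² = ((72 - 45) - 116)² = (27 - 116)² = (-89)² = 7921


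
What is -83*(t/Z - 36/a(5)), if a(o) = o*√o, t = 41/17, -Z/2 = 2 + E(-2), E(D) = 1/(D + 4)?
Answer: 3403/85 + 2988*√5/25 ≈ 307.29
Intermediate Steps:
E(D) = 1/(4 + D)
Z = -5 (Z = -2*(2 + 1/(4 - 2)) = -2*(2 + 1/2) = -2*(2 + ½) = -2*5/2 = -5)
t = 41/17 (t = 41*(1/17) = 41/17 ≈ 2.4118)
a(o) = o^(3/2)
-83*(t/Z - 36/a(5)) = -83*((41/17)/(-5) - 36*√5/25) = -83*((41/17)*(-⅕) - 36*√5/25) = -83*(-41/85 - 36*√5/25) = 3403/85 + 2988*√5/25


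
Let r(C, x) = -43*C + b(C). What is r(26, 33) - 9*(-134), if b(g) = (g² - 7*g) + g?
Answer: 608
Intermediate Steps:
b(g) = g² - 6*g
r(C, x) = -43*C + C*(-6 + C)
r(26, 33) - 9*(-134) = 26*(-49 + 26) - 9*(-134) = 26*(-23) - 1*(-1206) = -598 + 1206 = 608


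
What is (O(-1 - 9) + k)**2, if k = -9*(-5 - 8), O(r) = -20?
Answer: 9409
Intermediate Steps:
k = 117 (k = -9*(-13) = 117)
(O(-1 - 9) + k)**2 = (-20 + 117)**2 = 97**2 = 9409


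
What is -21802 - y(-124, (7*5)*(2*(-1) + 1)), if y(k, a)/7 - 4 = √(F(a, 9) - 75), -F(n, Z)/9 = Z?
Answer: -21830 - 14*I*√39 ≈ -21830.0 - 87.43*I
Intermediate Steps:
F(n, Z) = -9*Z
y(k, a) = 28 + 14*I*√39 (y(k, a) = 28 + 7*√(-9*9 - 75) = 28 + 7*√(-81 - 75) = 28 + 7*√(-156) = 28 + 7*(2*I*√39) = 28 + 14*I*√39)
-21802 - y(-124, (7*5)*(2*(-1) + 1)) = -21802 - (28 + 14*I*√39) = -21802 + (-28 - 14*I*√39) = -21830 - 14*I*√39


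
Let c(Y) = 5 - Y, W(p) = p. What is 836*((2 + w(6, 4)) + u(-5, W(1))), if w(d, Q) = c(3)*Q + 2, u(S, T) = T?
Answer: 10868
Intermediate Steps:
w(d, Q) = 2 + 2*Q (w(d, Q) = (5 - 1*3)*Q + 2 = (5 - 3)*Q + 2 = 2*Q + 2 = 2 + 2*Q)
836*((2 + w(6, 4)) + u(-5, W(1))) = 836*((2 + (2 + 2*4)) + 1) = 836*((2 + (2 + 8)) + 1) = 836*((2 + 10) + 1) = 836*(12 + 1) = 836*13 = 10868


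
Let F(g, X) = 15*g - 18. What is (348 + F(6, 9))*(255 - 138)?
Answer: 49140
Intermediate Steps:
F(g, X) = -18 + 15*g
(348 + F(6, 9))*(255 - 138) = (348 + (-18 + 15*6))*(255 - 138) = (348 + (-18 + 90))*117 = (348 + 72)*117 = 420*117 = 49140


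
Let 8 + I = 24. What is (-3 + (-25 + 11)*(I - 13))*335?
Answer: -15075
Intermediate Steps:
I = 16 (I = -8 + 24 = 16)
(-3 + (-25 + 11)*(I - 13))*335 = (-3 + (-25 + 11)*(16 - 13))*335 = (-3 - 14*3)*335 = (-3 - 42)*335 = -45*335 = -15075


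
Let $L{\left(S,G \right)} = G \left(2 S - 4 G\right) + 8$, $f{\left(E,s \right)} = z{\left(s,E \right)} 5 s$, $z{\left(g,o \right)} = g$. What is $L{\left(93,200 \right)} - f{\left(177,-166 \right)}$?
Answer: $-260572$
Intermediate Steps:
$f{\left(E,s \right)} = 5 s^{2}$ ($f{\left(E,s \right)} = s 5 s = 5 s s = 5 s^{2}$)
$L{\left(S,G \right)} = 8 + G \left(- 4 G + 2 S\right)$ ($L{\left(S,G \right)} = G \left(- 4 G + 2 S\right) + 8 = 8 + G \left(- 4 G + 2 S\right)$)
$L{\left(93,200 \right)} - f{\left(177,-166 \right)} = \left(8 - 4 \cdot 200^{2} + 2 \cdot 200 \cdot 93\right) - 5 \left(-166\right)^{2} = \left(8 - 160000 + 37200\right) - 5 \cdot 27556 = \left(8 - 160000 + 37200\right) - 137780 = -122792 - 137780 = -260572$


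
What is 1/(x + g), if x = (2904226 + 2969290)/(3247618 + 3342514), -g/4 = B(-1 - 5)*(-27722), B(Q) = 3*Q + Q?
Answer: -1647533/4384597874917 ≈ -3.7575e-7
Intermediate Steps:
B(Q) = 4*Q
g = -2661312 (g = -4*4*(-1 - 5)*(-27722) = -4*4*(-6)*(-27722) = -(-96)*(-27722) = -4*665328 = -2661312)
x = 1468379/1647533 (x = 5873516/6590132 = 5873516*(1/6590132) = 1468379/1647533 ≈ 0.89126)
1/(x + g) = 1/(1468379/1647533 - 2661312) = 1/(-4384597874917/1647533) = -1647533/4384597874917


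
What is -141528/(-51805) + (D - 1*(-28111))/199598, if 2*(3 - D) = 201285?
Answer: 48982733603/20680348780 ≈ 2.3686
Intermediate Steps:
D = -201279/2 (D = 3 - ½*201285 = 3 - 201285/2 = -201279/2 ≈ -1.0064e+5)
-141528/(-51805) + (D - 1*(-28111))/199598 = -141528/(-51805) + (-201279/2 - 1*(-28111))/199598 = -141528*(-1/51805) + (-201279/2 + 28111)*(1/199598) = 141528/51805 - 145057/2*1/199598 = 141528/51805 - 145057/399196 = 48982733603/20680348780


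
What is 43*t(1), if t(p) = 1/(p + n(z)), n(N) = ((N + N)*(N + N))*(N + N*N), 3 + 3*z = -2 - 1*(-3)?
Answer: 3483/49 ≈ 71.082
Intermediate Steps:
z = -2/3 (z = -1 + (-2 - 1*(-3))/3 = -1 + (-2 + 3)/3 = -1 + (1/3)*1 = -1 + 1/3 = -2/3 ≈ -0.66667)
n(N) = 4*N**2*(N + N**2) (n(N) = ((2*N)*(2*N))*(N + N**2) = (4*N**2)*(N + N**2) = 4*N**2*(N + N**2))
t(p) = 1/(-32/81 + p) (t(p) = 1/(p + 4*(-2/3)**3*(1 - 2/3)) = 1/(p + 4*(-8/27)*(1/3)) = 1/(p - 32/81) = 1/(-32/81 + p))
43*t(1) = 43*(81/(-32 + 81*1)) = 43*(81/(-32 + 81)) = 43*(81/49) = 3483/49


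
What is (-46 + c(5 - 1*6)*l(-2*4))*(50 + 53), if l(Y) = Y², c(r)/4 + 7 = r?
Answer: -215682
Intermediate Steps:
c(r) = -28 + 4*r
(-46 + c(5 - 1*6)*l(-2*4))*(50 + 53) = (-46 + (-28 + 4*(5 - 1*6))*(-2*4)²)*(50 + 53) = (-46 + (-28 + 4*(5 - 6))*(-8)²)*103 = (-46 + (-28 + 4*(-1))*64)*103 = (-46 + (-28 - 4)*64)*103 = (-46 - 32*64)*103 = (-46 - 2048)*103 = -2094*103 = -215682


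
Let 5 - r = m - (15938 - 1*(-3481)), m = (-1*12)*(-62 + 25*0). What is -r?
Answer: -18680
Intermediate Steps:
m = 744 (m = -12*(-62 + 0) = -12*(-62) = 744)
r = 18680 (r = 5 - (744 - (15938 - 1*(-3481))) = 5 - (744 - (15938 + 3481)) = 5 - (744 - 1*19419) = 5 - (744 - 19419) = 5 - 1*(-18675) = 5 + 18675 = 18680)
-r = -1*18680 = -18680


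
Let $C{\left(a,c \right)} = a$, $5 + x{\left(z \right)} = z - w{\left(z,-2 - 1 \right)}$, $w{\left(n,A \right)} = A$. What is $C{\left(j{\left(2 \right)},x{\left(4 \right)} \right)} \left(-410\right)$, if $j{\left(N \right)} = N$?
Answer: $-820$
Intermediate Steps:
$x{\left(z \right)} = -2 + z$ ($x{\left(z \right)} = -5 + \left(z - \left(-2 - 1\right)\right) = -5 + \left(z - -3\right) = -5 + \left(z + 3\right) = -5 + \left(3 + z\right) = -2 + z$)
$C{\left(j{\left(2 \right)},x{\left(4 \right)} \right)} \left(-410\right) = 2 \left(-410\right) = -820$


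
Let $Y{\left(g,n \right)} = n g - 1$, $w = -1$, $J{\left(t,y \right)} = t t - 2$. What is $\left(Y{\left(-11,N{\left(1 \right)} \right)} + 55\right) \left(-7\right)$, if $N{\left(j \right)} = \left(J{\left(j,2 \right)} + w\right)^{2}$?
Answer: $-70$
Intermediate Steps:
$J{\left(t,y \right)} = -2 + t^{2}$ ($J{\left(t,y \right)} = t^{2} - 2 = -2 + t^{2}$)
$N{\left(j \right)} = \left(-3 + j^{2}\right)^{2}$ ($N{\left(j \right)} = \left(\left(-2 + j^{2}\right) - 1\right)^{2} = \left(-3 + j^{2}\right)^{2}$)
$Y{\left(g,n \right)} = -1 + g n$ ($Y{\left(g,n \right)} = g n - 1 = -1 + g n$)
$\left(Y{\left(-11,N{\left(1 \right)} \right)} + 55\right) \left(-7\right) = \left(\left(-1 - 11 \left(-3 + 1^{2}\right)^{2}\right) + 55\right) \left(-7\right) = \left(\left(-1 - 11 \left(-3 + 1\right)^{2}\right) + 55\right) \left(-7\right) = \left(\left(-1 - 11 \left(-2\right)^{2}\right) + 55\right) \left(-7\right) = \left(\left(-1 - 44\right) + 55\right) \left(-7\right) = \left(-45 + 55\right) \left(-7\right) = 10 \left(-7\right) = -70$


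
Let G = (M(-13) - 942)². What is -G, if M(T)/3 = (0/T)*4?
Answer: -887364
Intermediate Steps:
M(T) = 0 (M(T) = 3*((0/T)*4) = 3*(0*4) = 3*0 = 0)
G = 887364 (G = (0 - 942)² = (-942)² = 887364)
-G = -1*887364 = -887364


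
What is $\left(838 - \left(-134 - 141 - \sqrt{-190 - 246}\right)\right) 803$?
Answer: $893739 + 1606 i \sqrt{109} \approx 8.9374 \cdot 10^{5} + 16767.0 i$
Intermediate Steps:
$\left(838 - \left(-134 - 141 - \sqrt{-190 - 246}\right)\right) 803 = \left(838 + \left(\sqrt{-436} - \left(-134 - 141\right)\right)\right) 803 = \left(838 + \left(2 i \sqrt{109} - -275\right)\right) 803 = \left(838 + \left(2 i \sqrt{109} + 275\right)\right) 803 = \left(838 + \left(275 + 2 i \sqrt{109}\right)\right) 803 = \left(1113 + 2 i \sqrt{109}\right) 803 = 893739 + 1606 i \sqrt{109}$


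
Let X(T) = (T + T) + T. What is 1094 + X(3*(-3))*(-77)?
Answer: 3173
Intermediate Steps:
X(T) = 3*T (X(T) = 2*T + T = 3*T)
1094 + X(3*(-3))*(-77) = 1094 + (3*(3*(-3)))*(-77) = 1094 + (3*(-9))*(-77) = 1094 - 27*(-77) = 1094 + 2079 = 3173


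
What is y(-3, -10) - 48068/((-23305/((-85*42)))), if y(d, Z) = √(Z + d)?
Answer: -34320552/4661 + I*√13 ≈ -7363.3 + 3.6056*I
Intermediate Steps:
y(-3, -10) - 48068/((-23305/((-85*42)))) = √(-10 - 3) - 48068/((-23305/((-85*42)))) = √(-13) - 48068/((-23305/(-3570))) = I*√13 - 48068/((-23305*(-1/3570))) = I*√13 - 48068/4661/714 = I*√13 - 48068*714/4661 = I*√13 - 34320552/4661 = -34320552/4661 + I*√13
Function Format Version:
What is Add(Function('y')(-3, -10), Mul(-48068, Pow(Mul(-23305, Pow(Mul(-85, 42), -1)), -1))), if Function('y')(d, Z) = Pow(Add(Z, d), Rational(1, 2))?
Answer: Add(Rational(-34320552, 4661), Mul(I, Pow(13, Rational(1, 2)))) ≈ Add(-7363.3, Mul(3.6056, I))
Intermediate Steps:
Add(Function('y')(-3, -10), Mul(-48068, Pow(Mul(-23305, Pow(Mul(-85, 42), -1)), -1))) = Add(Pow(Add(-10, -3), Rational(1, 2)), Mul(-48068, Pow(Mul(-23305, Pow(Mul(-85, 42), -1)), -1))) = Add(Pow(-13, Rational(1, 2)), Mul(-48068, Pow(Mul(-23305, Pow(-3570, -1)), -1))) = Add(Mul(I, Pow(13, Rational(1, 2))), Mul(-48068, Pow(Mul(-23305, Rational(-1, 3570)), -1))) = Add(Mul(I, Pow(13, Rational(1, 2))), Mul(-48068, Pow(Rational(4661, 714), -1))) = Add(Mul(I, Pow(13, Rational(1, 2))), Mul(-48068, Rational(714, 4661))) = Add(Mul(I, Pow(13, Rational(1, 2))), Rational(-34320552, 4661)) = Add(Rational(-34320552, 4661), Mul(I, Pow(13, Rational(1, 2))))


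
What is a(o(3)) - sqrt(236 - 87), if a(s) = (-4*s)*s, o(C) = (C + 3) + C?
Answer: -324 - sqrt(149) ≈ -336.21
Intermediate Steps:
o(C) = 3 + 2*C (o(C) = (3 + C) + C = 3 + 2*C)
a(s) = -4*s**2
a(o(3)) - sqrt(236 - 87) = -4*(3 + 2*3)**2 - sqrt(236 - 87) = -4*(3 + 6)**2 - sqrt(149) = -4*9**2 - sqrt(149) = -4*81 - sqrt(149) = -324 - sqrt(149)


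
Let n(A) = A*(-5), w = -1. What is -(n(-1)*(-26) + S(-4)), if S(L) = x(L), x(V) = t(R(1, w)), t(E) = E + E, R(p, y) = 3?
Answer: 124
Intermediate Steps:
n(A) = -5*A
t(E) = 2*E
x(V) = 6 (x(V) = 2*3 = 6)
S(L) = 6
-(n(-1)*(-26) + S(-4)) = -(-5*(-1)*(-26) + 6) = -(5*(-26) + 6) = -(-130 + 6) = -1*(-124) = 124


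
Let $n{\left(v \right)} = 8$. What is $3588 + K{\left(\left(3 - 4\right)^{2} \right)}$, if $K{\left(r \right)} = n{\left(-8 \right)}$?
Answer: $3596$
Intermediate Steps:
$K{\left(r \right)} = 8$
$3588 + K{\left(\left(3 - 4\right)^{2} \right)} = 3588 + 8 = 3596$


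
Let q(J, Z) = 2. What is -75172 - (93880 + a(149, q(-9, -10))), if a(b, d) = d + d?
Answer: -169056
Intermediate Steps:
a(b, d) = 2*d
-75172 - (93880 + a(149, q(-9, -10))) = -75172 - (93880 + 2*2) = -75172 - (93880 + 4) = -75172 - 1*93884 = -75172 - 93884 = -169056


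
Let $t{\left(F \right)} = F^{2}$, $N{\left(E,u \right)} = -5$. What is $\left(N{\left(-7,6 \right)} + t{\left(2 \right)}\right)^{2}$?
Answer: $1$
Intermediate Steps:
$\left(N{\left(-7,6 \right)} + t{\left(2 \right)}\right)^{2} = \left(-5 + 2^{2}\right)^{2} = \left(-5 + 4\right)^{2} = \left(-1\right)^{2} = 1$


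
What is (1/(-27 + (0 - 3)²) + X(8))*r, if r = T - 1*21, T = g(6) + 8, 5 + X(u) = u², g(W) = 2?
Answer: -11671/18 ≈ -648.39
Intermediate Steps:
X(u) = -5 + u²
T = 10 (T = 2 + 8 = 10)
r = -11 (r = 10 - 1*21 = 10 - 21 = -11)
(1/(-27 + (0 - 3)²) + X(8))*r = (1/(-27 + (0 - 3)²) + (-5 + 8²))*(-11) = (1/(-27 + (-3)²) + (-5 + 64))*(-11) = (1/(-27 + 9) + 59)*(-11) = (1/(-18) + 59)*(-11) = (-1/18 + 59)*(-11) = (1061/18)*(-11) = -11671/18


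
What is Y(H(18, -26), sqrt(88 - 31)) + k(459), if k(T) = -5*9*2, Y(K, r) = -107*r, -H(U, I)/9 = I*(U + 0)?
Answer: -90 - 107*sqrt(57) ≈ -897.83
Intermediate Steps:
H(U, I) = -9*I*U (H(U, I) = -9*I*(U + 0) = -9*I*U)
k(T) = -90 (k(T) = -45*2 = -90)
Y(H(18, -26), sqrt(88 - 31)) + k(459) = -107*sqrt(88 - 31) - 90 = -107*sqrt(57) - 90 = -90 - 107*sqrt(57)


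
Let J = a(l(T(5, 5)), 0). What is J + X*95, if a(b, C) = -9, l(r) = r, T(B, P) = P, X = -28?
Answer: -2669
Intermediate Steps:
J = -9
J + X*95 = -9 - 28*95 = -9 - 2660 = -2669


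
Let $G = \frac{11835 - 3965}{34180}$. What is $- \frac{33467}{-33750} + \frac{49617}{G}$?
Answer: $\frac{5723719416029}{26561250} \approx 2.1549 \cdot 10^{5}$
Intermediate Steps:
$G = \frac{787}{3418}$ ($G = \left(11835 - 3965\right) \frac{1}{34180} = 7870 \cdot \frac{1}{34180} = \frac{787}{3418} \approx 0.23025$)
$- \frac{33467}{-33750} + \frac{49617}{G} = - \frac{33467}{-33750} + \frac{49617}{\frac{787}{3418}} = \left(-33467\right) \left(- \frac{1}{33750}\right) + 49617 \cdot \frac{3418}{787} = \frac{33467}{33750} + \frac{169590906}{787} = \frac{5723719416029}{26561250}$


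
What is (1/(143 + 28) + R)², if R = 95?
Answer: 263932516/29241 ≈ 9026.1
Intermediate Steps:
(1/(143 + 28) + R)² = (1/(143 + 28) + 95)² = (1/171 + 95)² = (16246/171)² = 263932516/29241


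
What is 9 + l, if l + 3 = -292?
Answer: -286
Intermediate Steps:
l = -295 (l = -3 - 292 = -295)
9 + l = 9 - 295 = -286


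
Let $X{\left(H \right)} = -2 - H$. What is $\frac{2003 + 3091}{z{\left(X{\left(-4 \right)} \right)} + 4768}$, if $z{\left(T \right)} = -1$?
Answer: $\frac{1698}{1589} \approx 1.0686$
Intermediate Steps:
$\frac{2003 + 3091}{z{\left(X{\left(-4 \right)} \right)} + 4768} = \frac{2003 + 3091}{-1 + 4768} = \frac{5094}{4767} = 5094 \cdot \frac{1}{4767} = \frac{1698}{1589}$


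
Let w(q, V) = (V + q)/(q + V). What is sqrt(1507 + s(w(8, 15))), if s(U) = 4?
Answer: sqrt(1511) ≈ 38.872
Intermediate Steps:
w(q, V) = 1 (w(q, V) = (V + q)/(V + q) = 1)
sqrt(1507 + s(w(8, 15))) = sqrt(1507 + 4) = sqrt(1511)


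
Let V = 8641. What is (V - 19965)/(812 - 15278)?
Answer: 5662/7233 ≈ 0.78280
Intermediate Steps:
(V - 19965)/(812 - 15278) = (8641 - 19965)/(812 - 15278) = -11324/(-14466) = -11324*(-1/14466) = 5662/7233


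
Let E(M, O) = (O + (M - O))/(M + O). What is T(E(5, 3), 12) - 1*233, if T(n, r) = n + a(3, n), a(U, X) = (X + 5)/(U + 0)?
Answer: -461/2 ≈ -230.50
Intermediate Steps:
E(M, O) = M/(M + O)
a(U, X) = (5 + X)/U
T(n, r) = 5/3 + 4*n/3 (T(n, r) = n + (5 + n)/3 = n + (5/3 + n/3) = 5/3 + 4*n/3)
T(E(5, 3), 12) - 1*233 = (5/3 + 4*(5/(5 + 3))/3) - 1*233 = (5/3 + 4*(5/8)/3) - 233 = (5/3 + 4*(5*(1/8))/3) - 233 = (5/3 + (4/3)*(5/8)) - 233 = (5/3 + 5/6) - 233 = 5/2 - 233 = -461/2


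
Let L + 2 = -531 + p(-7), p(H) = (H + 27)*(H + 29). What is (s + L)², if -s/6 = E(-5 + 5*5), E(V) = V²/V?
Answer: 45369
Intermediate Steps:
p(H) = (27 + H)*(29 + H)
L = -93 (L = -2 + (-531 + (783 + (-7)² + 56*(-7))) = -2 + (-531 + (783 + 49 - 392)) = -2 + (-531 + 440) = -2 - 91 = -93)
E(V) = V
s = -120 (s = -6*(-5 + 5*5) = -6*(-5 + 25) = -6*20 = -120)
(s + L)² = (-120 - 93)² = (-213)² = 45369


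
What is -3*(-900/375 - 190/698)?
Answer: 13989/1745 ≈ 8.0166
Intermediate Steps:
-3*(-900/375 - 190/698) = -3*(-900*1/375 - 190*1/698) = -3*(-12/5 - 95/349) = -3*(-4663/1745) = 13989/1745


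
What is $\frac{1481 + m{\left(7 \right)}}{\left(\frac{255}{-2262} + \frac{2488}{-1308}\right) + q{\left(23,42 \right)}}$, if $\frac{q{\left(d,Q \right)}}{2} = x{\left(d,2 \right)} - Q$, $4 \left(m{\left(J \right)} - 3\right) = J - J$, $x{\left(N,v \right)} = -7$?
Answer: $- \frac{52270296}{3522781} \approx -14.838$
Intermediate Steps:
$m{\left(J \right)} = 3$ ($m{\left(J \right)} = 3 + \frac{J - J}{4} = 3 + \frac{1}{4} \cdot 0 = 3 + 0 = 3$)
$q{\left(d,Q \right)} = -14 - 2 Q$ ($q{\left(d,Q \right)} = 2 \left(-7 - Q\right) = -14 - 2 Q$)
$\frac{1481 + m{\left(7 \right)}}{\left(\frac{255}{-2262} + \frac{2488}{-1308}\right) + q{\left(23,42 \right)}} = \frac{1481 + 3}{\left(\frac{255}{-2262} + \frac{2488}{-1308}\right) - 98} = \frac{1484}{\left(255 \left(- \frac{1}{2262}\right) + 2488 \left(- \frac{1}{1308}\right)\right) - 98} = \frac{1484}{\left(- \frac{85}{754} - \frac{622}{327}\right) - 98} = \frac{1484}{- \frac{496783}{246558} - 98} = \frac{1484}{- \frac{24659467}{246558}} = 1484 \left(- \frac{246558}{24659467}\right) = - \frac{52270296}{3522781}$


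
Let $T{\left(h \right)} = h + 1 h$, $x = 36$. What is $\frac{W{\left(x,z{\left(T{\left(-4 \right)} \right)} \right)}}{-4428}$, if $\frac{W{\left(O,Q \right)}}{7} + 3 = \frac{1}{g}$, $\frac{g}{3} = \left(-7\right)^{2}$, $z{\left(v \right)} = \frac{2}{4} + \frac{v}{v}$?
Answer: $\frac{110}{23247} \approx 0.0047318$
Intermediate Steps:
$T{\left(h \right)} = 2 h$ ($T{\left(h \right)} = h + h = 2 h$)
$z{\left(v \right)} = \frac{3}{2}$ ($z{\left(v \right)} = 2 \cdot \frac{1}{4} + 1 = \frac{1}{2} + 1 = \frac{3}{2}$)
$g = 147$ ($g = 3 \left(-7\right)^{2} = 3 \cdot 49 = 147$)
$W{\left(O,Q \right)} = - \frac{440}{21}$ ($W{\left(O,Q \right)} = -21 + \frac{7}{147} = -21 + 7 \cdot \frac{1}{147} = -21 + \frac{1}{21} = - \frac{440}{21}$)
$\frac{W{\left(x,z{\left(T{\left(-4 \right)} \right)} \right)}}{-4428} = - \frac{440}{21 \left(-4428\right)} = \left(- \frac{440}{21}\right) \left(- \frac{1}{4428}\right) = \frac{110}{23247}$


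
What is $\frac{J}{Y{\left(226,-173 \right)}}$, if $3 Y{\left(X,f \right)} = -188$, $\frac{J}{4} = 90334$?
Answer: $-5766$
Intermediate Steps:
$J = 361336$ ($J = 4 \cdot 90334 = 361336$)
$Y{\left(X,f \right)} = - \frac{188}{3}$ ($Y{\left(X,f \right)} = \frac{1}{3} \left(-188\right) = - \frac{188}{3}$)
$\frac{J}{Y{\left(226,-173 \right)}} = \frac{361336}{- \frac{188}{3}} = 361336 \left(- \frac{3}{188}\right) = -5766$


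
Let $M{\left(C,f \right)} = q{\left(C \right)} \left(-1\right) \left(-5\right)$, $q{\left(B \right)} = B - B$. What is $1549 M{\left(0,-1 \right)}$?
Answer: $0$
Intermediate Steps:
$q{\left(B \right)} = 0$
$M{\left(C,f \right)} = 0$ ($M{\left(C,f \right)} = 0 \left(-1\right) \left(-5\right) = 0 \left(-5\right) = 0$)
$1549 M{\left(0,-1 \right)} = 1549 \cdot 0 = 0$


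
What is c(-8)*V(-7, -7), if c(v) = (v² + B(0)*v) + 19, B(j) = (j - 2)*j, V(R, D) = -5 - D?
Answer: 166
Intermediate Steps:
B(j) = j*(-2 + j) (B(j) = (-2 + j)*j = j*(-2 + j))
c(v) = 19 + v² (c(v) = (v² + (0*(-2 + 0))*v) + 19 = (v² + (0*(-2))*v) + 19 = (v² + 0*v) + 19 = (v² + 0) + 19 = v² + 19 = 19 + v²)
c(-8)*V(-7, -7) = (19 + (-8)²)*(-5 - 1*(-7)) = (19 + 64)*(-5 + 7) = 83*2 = 166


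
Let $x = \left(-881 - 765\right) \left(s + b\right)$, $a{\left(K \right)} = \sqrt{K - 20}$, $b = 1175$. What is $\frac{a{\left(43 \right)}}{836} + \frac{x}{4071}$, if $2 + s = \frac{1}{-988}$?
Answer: $- \frac{953793629}{2011074} + \frac{\sqrt{23}}{836} \approx -474.27$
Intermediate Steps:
$s = - \frac{1977}{988}$ ($s = -2 + \frac{1}{-988} = -2 - \frac{1}{988} = - \frac{1977}{988} \approx -2.001$)
$a{\left(K \right)} = \sqrt{-20 + K}$
$x = - \frac{953793629}{494}$ ($x = \left(-881 - 765\right) \left(- \frac{1977}{988} + 1175\right) = \left(-1646\right) \frac{1158923}{988} = - \frac{953793629}{494} \approx -1.9308 \cdot 10^{6}$)
$\frac{a{\left(43 \right)}}{836} + \frac{x}{4071} = \frac{\sqrt{-20 + 43}}{836} - \frac{953793629}{494 \cdot 4071} = \sqrt{23} \cdot \frac{1}{836} - \frac{953793629}{2011074} = \frac{\sqrt{23}}{836} - \frac{953793629}{2011074} = - \frac{953793629}{2011074} + \frac{\sqrt{23}}{836}$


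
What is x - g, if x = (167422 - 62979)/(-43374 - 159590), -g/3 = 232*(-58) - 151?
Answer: -8285297887/202964 ≈ -40822.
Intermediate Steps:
g = 40821 (g = -3*(232*(-58) - 151) = -3*(-13456 - 151) = -3*(-13607) = 40821)
x = -104443/202964 (x = 104443/(-202964) = 104443*(-1/202964) = -104443/202964 ≈ -0.51459)
x - g = -104443/202964 - 1*40821 = -104443/202964 - 40821 = -8285297887/202964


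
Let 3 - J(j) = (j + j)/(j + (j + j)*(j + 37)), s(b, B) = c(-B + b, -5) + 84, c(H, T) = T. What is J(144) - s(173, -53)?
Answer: -27590/363 ≈ -76.005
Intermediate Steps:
s(b, B) = 79 (s(b, B) = -5 + 84 = 79)
J(j) = 3 - 2*j/(j + 2*j*(37 + j)) (J(j) = 3 - (j + j)/(j + (j + j)*(j + 37)) = 3 - 2*j/(j + (2*j)*(37 + j)) = 3 - 2*j/(j + 2*j*(37 + j)))
J(144) - s(173, -53) = (223 + 6*144)/(75 + 2*144) - 1*79 = (223 + 864)/(75 + 288) - 79 = 1087/363 - 79 = -27590/363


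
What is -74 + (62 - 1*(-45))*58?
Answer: 6132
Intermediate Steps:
-74 + (62 - 1*(-45))*58 = -74 + (62 + 45)*58 = -74 + 107*58 = -74 + 6206 = 6132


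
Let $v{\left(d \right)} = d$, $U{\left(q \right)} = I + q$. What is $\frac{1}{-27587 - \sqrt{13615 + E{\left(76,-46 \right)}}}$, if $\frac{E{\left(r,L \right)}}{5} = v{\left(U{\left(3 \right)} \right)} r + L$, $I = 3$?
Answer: $- \frac{27587}{761026904} + \frac{\sqrt{15665}}{761026904} \approx -3.6085 \cdot 10^{-5}$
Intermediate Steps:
$U{\left(q \right)} = 3 + q$
$E{\left(r,L \right)} = 5 L + 30 r$ ($E{\left(r,L \right)} = 5 \left(\left(3 + 3\right) r + L\right) = 5 \left(6 r + L\right) = 5 \left(L + 6 r\right) = 5 L + 30 r$)
$\frac{1}{-27587 - \sqrt{13615 + E{\left(76,-46 \right)}}} = \frac{1}{-27587 - \sqrt{13615 + \left(5 \left(-46\right) + 30 \cdot 76\right)}} = \frac{1}{-27587 - \sqrt{13615 + \left(-230 + 2280\right)}} = \frac{1}{-27587 - \sqrt{13615 + 2050}} = \frac{1}{-27587 - \sqrt{15665}}$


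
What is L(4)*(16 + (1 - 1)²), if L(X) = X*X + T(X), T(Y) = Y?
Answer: 320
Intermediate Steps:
L(X) = X + X² (L(X) = X*X + X = X² + X = X + X²)
L(4)*(16 + (1 - 1)²) = (4*(1 + 4))*(16 + (1 - 1)²) = (4*5)*(16 + 0²) = 20*(16 + 0) = 20*16 = 320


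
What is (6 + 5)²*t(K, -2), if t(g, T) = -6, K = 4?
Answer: -726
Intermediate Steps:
(6 + 5)²*t(K, -2) = (6 + 5)²*(-6) = 11²*(-6) = 121*(-6) = -726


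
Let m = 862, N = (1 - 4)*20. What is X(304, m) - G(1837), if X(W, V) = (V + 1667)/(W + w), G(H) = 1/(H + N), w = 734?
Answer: 1497665/614842 ≈ 2.4359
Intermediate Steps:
N = -60 (N = -3*20 = -60)
G(H) = 1/(-60 + H) (G(H) = 1/(H - 60) = 1/(-60 + H))
X(W, V) = (1667 + V)/(734 + W) (X(W, V) = (V + 1667)/(W + 734) = (1667 + V)/(734 + W))
X(304, m) - G(1837) = (1667 + 862)/(734 + 304) - 1/(-60 + 1837) = 2529/1038 - 1/1777 = (1/1038)*2529 - 1*1/1777 = 843/346 - 1/1777 = 1497665/614842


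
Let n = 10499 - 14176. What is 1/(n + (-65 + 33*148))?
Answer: 1/1142 ≈ 0.00087566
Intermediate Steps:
n = -3677
1/(n + (-65 + 33*148)) = 1/(-3677 + (-65 + 33*148)) = 1/(-3677 + (-65 + 4884)) = 1/(-3677 + 4819) = 1/1142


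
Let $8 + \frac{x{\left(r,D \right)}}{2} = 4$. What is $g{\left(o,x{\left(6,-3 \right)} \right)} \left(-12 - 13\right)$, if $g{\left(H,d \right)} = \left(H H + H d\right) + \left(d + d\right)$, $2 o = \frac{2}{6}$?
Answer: $\frac{15575}{36} \approx 432.64$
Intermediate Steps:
$o = \frac{1}{6}$ ($o = \frac{2 \cdot \frac{1}{6}}{2} = \frac{1}{2} \cdot \frac{1}{3} = \frac{1}{6} \approx 0.16667$)
$x{\left(r,D \right)} = -8$ ($x{\left(r,D \right)} = -16 + 2 \cdot 4 = -16 + 8 = -8$)
$g{\left(H,d \right)} = H^{2} + 2 d + H d$ ($g{\left(H,d \right)} = \left(H^{2} + H d\right) + 2 d = H^{2} + 2 d + H d$)
$g{\left(o,x{\left(6,-3 \right)} \right)} \left(-12 - 13\right) = \left(\left(\frac{1}{6}\right)^{2} + 2 \left(-8\right) + \frac{1}{6} \left(-8\right)\right) \left(-12 - 13\right) = \left(\frac{1}{36} - 16 - \frac{4}{3}\right) \left(-25\right) = \left(- \frac{623}{36}\right) \left(-25\right) = \frac{15575}{36}$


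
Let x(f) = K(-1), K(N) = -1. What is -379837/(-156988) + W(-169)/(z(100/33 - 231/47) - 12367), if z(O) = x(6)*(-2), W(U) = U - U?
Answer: 379837/156988 ≈ 2.4195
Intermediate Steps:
x(f) = -1
W(U) = 0
z(O) = 2 (z(O) = -1*(-2) = 2)
-379837/(-156988) + W(-169)/(z(100/33 - 231/47) - 12367) = -379837/(-156988) + 0/(2 - 12367) = -379837*(-1/156988) + 0/(-12365) = 379837/156988 + 0*(-1/12365) = 379837/156988 + 0 = 379837/156988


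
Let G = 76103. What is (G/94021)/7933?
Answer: 76103/745868593 ≈ 0.00010203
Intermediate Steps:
(G/94021)/7933 = (76103/94021)/7933 = (76103*(1/94021))*(1/7933) = (76103/94021)*(1/7933) = 76103/745868593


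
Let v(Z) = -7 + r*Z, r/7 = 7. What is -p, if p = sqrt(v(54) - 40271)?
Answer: -112*I*sqrt(3) ≈ -193.99*I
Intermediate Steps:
r = 49 (r = 7*7 = 49)
v(Z) = -7 + 49*Z
p = 112*I*sqrt(3) (p = sqrt((-7 + 49*54) - 40271) = sqrt((-7 + 2646) - 40271) = sqrt(2639 - 40271) = sqrt(-37632) = 112*I*sqrt(3) ≈ 193.99*I)
-p = -112*I*sqrt(3)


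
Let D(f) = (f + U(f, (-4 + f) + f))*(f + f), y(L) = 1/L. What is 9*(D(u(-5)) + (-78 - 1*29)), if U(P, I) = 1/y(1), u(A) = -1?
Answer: -963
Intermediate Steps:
U(P, I) = 1 (U(P, I) = 1/(1/1) = 1/1 = 1)
D(f) = 2*f*(1 + f) (D(f) = (f + 1)*(f + f) = (1 + f)*(2*f) = 2*f*(1 + f))
9*(D(u(-5)) + (-78 - 1*29)) = 9*(2*(-1)*(1 - 1) + (-78 - 1*29)) = 9*(2*(-1)*0 + (-78 - 29)) = 9*(0 - 107) = 9*(-107) = -963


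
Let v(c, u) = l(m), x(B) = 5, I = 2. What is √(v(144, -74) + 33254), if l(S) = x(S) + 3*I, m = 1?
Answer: √33265 ≈ 182.39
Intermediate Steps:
l(S) = 11 (l(S) = 5 + 3*2 = 5 + 6 = 11)
v(c, u) = 11
√(v(144, -74) + 33254) = √(11 + 33254) = √33265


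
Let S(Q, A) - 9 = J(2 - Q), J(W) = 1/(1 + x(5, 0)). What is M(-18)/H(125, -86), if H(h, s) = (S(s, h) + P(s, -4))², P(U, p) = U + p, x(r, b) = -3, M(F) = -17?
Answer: -68/26569 ≈ -0.0025594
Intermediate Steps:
J(W) = -½ (J(W) = 1/(1 - 3) = 1/(-2) = -½)
S(Q, A) = 17/2 (S(Q, A) = 9 - ½ = 17/2)
H(h, s) = (9/2 + s)² (H(h, s) = (17/2 + (s - 4))² = (17/2 + (-4 + s))² = (9/2 + s)²)
M(-18)/H(125, -86) = -17*4/(9 + 2*(-86))² = -17*4/(9 - 172)² = -17/((¼)*(-163)²) = -17/((¼)*26569) = -17/26569/4 = -17*4/26569 = -68/26569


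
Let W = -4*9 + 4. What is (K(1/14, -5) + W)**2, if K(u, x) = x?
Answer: 1369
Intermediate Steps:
W = -32 (W = -36 + 4 = -32)
(K(1/14, -5) + W)**2 = (-5 - 32)**2 = (-37)**2 = 1369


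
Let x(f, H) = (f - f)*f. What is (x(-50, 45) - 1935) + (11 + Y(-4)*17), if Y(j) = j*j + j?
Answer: -1720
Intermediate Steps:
Y(j) = j + j² (Y(j) = j² + j = j + j²)
x(f, H) = 0 (x(f, H) = 0*f = 0)
(x(-50, 45) - 1935) + (11 + Y(-4)*17) = (0 - 1935) + (11 - 4*(1 - 4)*17) = -1935 + (11 - 4*(-3)*17) = -1935 + (11 + 12*17) = -1935 + (11 + 204) = -1935 + 215 = -1720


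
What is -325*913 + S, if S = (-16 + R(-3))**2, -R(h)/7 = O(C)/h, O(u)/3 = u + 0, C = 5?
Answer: -296364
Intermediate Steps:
O(u) = 3*u (O(u) = 3*(u + 0) = 3*u)
R(h) = -105/h (R(h) = -7*3*5/h = -105/h)
S = 361 (S = (-16 - 105/(-3))**2 = (-16 - 105*(-1/3))**2 = (-16 + 35)**2 = 19**2 = 361)
-325*913 + S = -325*913 + 361 = -296725 + 361 = -296364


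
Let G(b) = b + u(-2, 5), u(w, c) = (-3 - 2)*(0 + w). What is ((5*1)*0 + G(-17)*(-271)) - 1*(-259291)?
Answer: 261188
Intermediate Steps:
u(w, c) = -5*w
G(b) = 10 + b (G(b) = b - 5*(-2) = b + 10 = 10 + b)
((5*1)*0 + G(-17)*(-271)) - 1*(-259291) = ((5*1)*0 + (10 - 17)*(-271)) - 1*(-259291) = (5*0 - 7*(-271)) + 259291 = (0 + 1897) + 259291 = 1897 + 259291 = 261188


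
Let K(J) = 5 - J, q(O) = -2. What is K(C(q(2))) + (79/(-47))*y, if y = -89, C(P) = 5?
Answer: 7031/47 ≈ 149.60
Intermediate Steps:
K(C(q(2))) + (79/(-47))*y = (5 - 1*5) + (79/(-47))*(-89) = (5 - 5) + (79*(-1/47))*(-89) = 0 - 79/47*(-89) = 0 + 7031/47 = 7031/47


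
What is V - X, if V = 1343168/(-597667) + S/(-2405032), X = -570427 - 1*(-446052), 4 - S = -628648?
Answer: 6384787367632455/51336009298 ≈ 1.2437e+5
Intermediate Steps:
S = 628652 (S = 4 - 1*(-628648) = 4 + 628648 = 628652)
X = -124375 (X = -570427 + 446052 = -124375)
V = -128788806295/51336009298 (V = 1343168/(-597667) + 628652/(-2405032) = 1343168*(-1/597667) + 628652*(-1/2405032) = -1343168/597667 - 157163/601258 = -128788806295/51336009298 ≈ -2.5087)
V - X = -128788806295/51336009298 - 1*(-124375) = -128788806295/51336009298 + 124375 = 6384787367632455/51336009298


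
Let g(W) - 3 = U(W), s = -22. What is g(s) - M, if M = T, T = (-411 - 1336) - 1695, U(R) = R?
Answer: 3423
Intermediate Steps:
g(W) = 3 + W
T = -3442 (T = -1747 - 1695 = -3442)
M = -3442
g(s) - M = (3 - 22) - 1*(-3442) = -19 + 3442 = 3423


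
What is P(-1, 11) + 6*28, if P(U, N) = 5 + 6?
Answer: 179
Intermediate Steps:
P(U, N) = 11
P(-1, 11) + 6*28 = 11 + 6*28 = 11 + 168 = 179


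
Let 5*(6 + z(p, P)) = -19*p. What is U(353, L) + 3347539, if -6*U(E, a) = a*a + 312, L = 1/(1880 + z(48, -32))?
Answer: 1436830409994383/429226584 ≈ 3.3475e+6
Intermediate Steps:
z(p, P) = -6 - 19*p/5 (z(p, P) = -6 + (-19*p)/5 = -6 - 19*p/5)
L = 5/8458 (L = 1/(1880 + (-6 - 19/5*48)) = 1/(1880 + (-6 - 912/5)) = 1/(1880 - 942/5) = 1/(8458/5) = 5/8458 ≈ 0.00059116)
U(E, a) = -52 - a²/6 (U(E, a) = -(a*a + 312)/6 = -(a² + 312)/6 = -(312 + a²)/6 = -52 - a²/6)
U(353, L) + 3347539 = (-52 - (5/8458)²/6) + 3347539 = (-52 - ⅙*25/71537764) + 3347539 = (-52 - 25/429226584) + 3347539 = -22319782393/429226584 + 3347539 = 1436830409994383/429226584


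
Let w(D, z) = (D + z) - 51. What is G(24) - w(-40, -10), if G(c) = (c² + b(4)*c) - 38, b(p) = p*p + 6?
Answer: 1167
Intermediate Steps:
w(D, z) = -51 + D + z
b(p) = 6 + p² (b(p) = p² + 6 = 6 + p²)
G(c) = -38 + c² + 22*c (G(c) = (c² + (6 + 4²)*c) - 38 = (c² + (6 + 16)*c) - 38 = (c² + 22*c) - 38 = -38 + c² + 22*c)
G(24) - w(-40, -10) = (-38 + 24² + 22*24) - (-51 - 40 - 10) = (-38 + 576 + 528) - 1*(-101) = 1066 + 101 = 1167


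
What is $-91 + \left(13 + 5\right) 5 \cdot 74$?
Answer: $6569$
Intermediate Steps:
$-91 + \left(13 + 5\right) 5 \cdot 74 = -91 + 18 \cdot 5 \cdot 74 = -91 + 90 \cdot 74 = -91 + 6660 = 6569$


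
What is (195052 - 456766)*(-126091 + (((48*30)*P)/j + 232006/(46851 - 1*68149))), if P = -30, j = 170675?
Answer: 2399319943925176644/72700723 ≈ 3.3003e+10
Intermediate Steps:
(195052 - 456766)*(-126091 + (((48*30)*P)/j + 232006/(46851 - 1*68149))) = (195052 - 456766)*(-126091 + (((48*30)*(-30))/170675 + 232006/(46851 - 1*68149))) = -261714*(-126091 + ((1440*(-30))*(1/170675) + 232006/(46851 - 68149))) = -261714*(-126091 + (-43200*1/170675 + 232006/(-21298))) = -261714*(-126091 + (-1728/6827 + 232006*(-1/21298))) = -261714*(-126091 + (-1728/6827 - 116003/10649)) = -261714*(-126091 - 810353953/72700723) = -261714*(-9167717217746/72700723) = 2399319943925176644/72700723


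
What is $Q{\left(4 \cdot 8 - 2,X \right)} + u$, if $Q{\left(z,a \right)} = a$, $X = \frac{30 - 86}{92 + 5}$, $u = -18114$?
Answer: $- \frac{1757114}{97} \approx -18115.0$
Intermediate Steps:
$X = - \frac{56}{97} \approx -0.57732$
$Q{\left(4 \cdot 8 - 2,X \right)} + u = - \frac{56}{97} - 18114 = - \frac{1757114}{97}$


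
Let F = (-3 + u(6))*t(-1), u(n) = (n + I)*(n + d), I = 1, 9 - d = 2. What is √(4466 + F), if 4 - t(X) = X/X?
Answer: √4730 ≈ 68.775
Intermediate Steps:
d = 7 (d = 9 - 1*2 = 9 - 2 = 7)
t(X) = 3 (t(X) = 4 - X/X = 4 - 1*1 = 4 - 1 = 3)
u(n) = (1 + n)*(7 + n) (u(n) = (n + 1)*(n + 7) = (1 + n)*(7 + n))
F = 264 (F = (-3 + (7 + 6² + 8*6))*3 = (-3 + (7 + 36 + 48))*3 = (-3 + 91)*3 = 88*3 = 264)
√(4466 + F) = √(4466 + 264) = √4730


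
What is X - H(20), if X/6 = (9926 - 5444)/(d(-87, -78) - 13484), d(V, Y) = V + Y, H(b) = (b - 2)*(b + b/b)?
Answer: -5186214/13649 ≈ -379.97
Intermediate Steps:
H(b) = (1 + b)*(-2 + b) (H(b) = (-2 + b)*(b + 1) = (-2 + b)*(1 + b) = (1 + b)*(-2 + b))
X = -26892/13649 (X = 6*((9926 - 5444)/((-87 - 78) - 13484)) = 6*(4482/(-165 - 13484)) = 6*(4482/(-13649)) = 6*(4482*(-1/13649)) = 6*(-4482/13649) = -26892/13649 ≈ -1.9703)
X - H(20) = -26892/13649 - (-2 + 20**2 - 1*20) = -26892/13649 - (-2 + 400 - 20) = -26892/13649 - 1*378 = -26892/13649 - 378 = -5186214/13649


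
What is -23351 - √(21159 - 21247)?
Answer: -23351 - 2*I*√22 ≈ -23351.0 - 9.3808*I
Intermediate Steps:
-23351 - √(21159 - 21247) = -23351 - √(-88) = -23351 - 2*I*√22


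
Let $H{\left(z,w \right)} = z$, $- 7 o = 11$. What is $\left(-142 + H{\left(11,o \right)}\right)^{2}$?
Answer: $17161$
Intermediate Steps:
$o = - \frac{11}{7}$ ($o = \left(- \frac{1}{7}\right) 11 = - \frac{11}{7} \approx -1.5714$)
$\left(-142 + H{\left(11,o \right)}\right)^{2} = \left(-142 + 11\right)^{2} = \left(-131\right)^{2} = 17161$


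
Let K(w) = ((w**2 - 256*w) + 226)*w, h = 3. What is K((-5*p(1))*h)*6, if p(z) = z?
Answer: -386190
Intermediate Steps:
K(w) = w*(226 + w**2 - 256*w) (K(w) = (226 + w**2 - 256*w)*w = w*(226 + w**2 - 256*w))
K((-5*p(1))*h)*6 = ((-5*1*3)*(226 + (-5*1*3)**2 - 256*(-5*1)*3))*6 = ((-5*3)*(226 + (-5*3)**2 - (-1280)*3))*6 = -15*(226 + (-15)**2 - 256*(-15))*6 = -15*(226 + 225 + 3840)*6 = -15*4291*6 = -64365*6 = -386190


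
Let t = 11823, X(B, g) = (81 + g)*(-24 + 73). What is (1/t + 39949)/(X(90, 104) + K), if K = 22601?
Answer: 236158514/187193559 ≈ 1.2616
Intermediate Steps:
X(B, g) = 3969 + 49*g (X(B, g) = (81 + g)*49 = 3969 + 49*g)
(1/t + 39949)/(X(90, 104) + K) = (1/11823 + 39949)/((3969 + 49*104) + 22601) = (1/11823 + 39949)/((3969 + 5096) + 22601) = 472317028/(11823*(9065 + 22601)) = (472317028/11823)/31666 = (472317028/11823)*(1/31666) = 236158514/187193559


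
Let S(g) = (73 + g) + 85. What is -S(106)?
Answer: -264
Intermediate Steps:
S(g) = 158 + g
-S(106) = -(158 + 106) = -1*264 = -264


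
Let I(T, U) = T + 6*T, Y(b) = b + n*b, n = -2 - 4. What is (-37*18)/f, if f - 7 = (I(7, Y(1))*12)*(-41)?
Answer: 666/24101 ≈ 0.027634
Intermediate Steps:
n = -6
Y(b) = -5*b (Y(b) = b - 6*b = -5*b)
I(T, U) = 7*T
f = -24101 (f = 7 + ((7*7)*12)*(-41) = 7 + (49*12)*(-41) = 7 + 588*(-41) = 7 - 24108 = -24101)
(-37*18)/f = -37*18/(-24101) = -1*666*(-1/24101) = -666*(-1/24101) = 666/24101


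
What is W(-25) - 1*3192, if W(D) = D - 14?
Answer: -3231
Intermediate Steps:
W(D) = -14 + D
W(-25) - 1*3192 = (-14 - 25) - 1*3192 = -39 - 3192 = -3231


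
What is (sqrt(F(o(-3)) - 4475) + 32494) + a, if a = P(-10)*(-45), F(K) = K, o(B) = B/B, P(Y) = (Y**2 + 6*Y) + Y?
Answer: 31144 + I*sqrt(4474) ≈ 31144.0 + 66.888*I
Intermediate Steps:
P(Y) = Y**2 + 7*Y
o(B) = 1
a = -1350 (a = -10*(7 - 10)*(-45) = -10*(-3)*(-45) = 30*(-45) = -1350)
(sqrt(F(o(-3)) - 4475) + 32494) + a = (sqrt(1 - 4475) + 32494) - 1350 = (sqrt(-4474) + 32494) - 1350 = (I*sqrt(4474) + 32494) - 1350 = (32494 + I*sqrt(4474)) - 1350 = 31144 + I*sqrt(4474)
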